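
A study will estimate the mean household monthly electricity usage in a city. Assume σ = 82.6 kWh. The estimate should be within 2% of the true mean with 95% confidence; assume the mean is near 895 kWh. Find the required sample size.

For a mean, the margin of error is E = z·σ/√n, so n = (zσ/E)².
At 95% confidence, z = 1.960.
E = 2% of 895 = 17.9 kWh.
n = (1.960 × 82.6 / 17.9)² = 81.80
Round up: n = 82.

n = 82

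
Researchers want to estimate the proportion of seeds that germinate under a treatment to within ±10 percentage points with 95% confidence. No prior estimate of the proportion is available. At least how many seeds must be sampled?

97

For a proportion with margin E = 0.1 at 95% confidence, z = 1.960.
With no prior estimate, use p = 0.5, which maximizes p(1−p) at 0.25.
n = 0.25 × (z/E)² = 0.25 × (1.960/0.1)² = 96.04
Round up: n = 97.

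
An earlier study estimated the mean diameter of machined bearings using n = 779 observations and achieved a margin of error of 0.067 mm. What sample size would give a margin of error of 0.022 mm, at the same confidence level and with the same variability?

Margin of error scales as 1/√n, so n₂ = n₁·(E₁/E₂)².
n₂ = 779 × (0.067/0.022)² = 779 × 9.275 = 7225.23
Round up: n₂ = 7226.

n = 7226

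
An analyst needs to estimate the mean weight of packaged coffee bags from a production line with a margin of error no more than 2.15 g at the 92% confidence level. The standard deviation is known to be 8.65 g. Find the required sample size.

For a mean, the margin of error is E = z·σ/√n, so n = (zσ/E)².
At 92% confidence, z = 1.751.
n = (1.751 × 8.65 / 2.15)² = 49.63
Round up: n = 50.

50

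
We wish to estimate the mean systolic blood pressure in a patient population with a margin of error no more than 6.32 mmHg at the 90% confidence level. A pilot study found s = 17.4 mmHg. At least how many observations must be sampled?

21

For a mean, the margin of error is E = z·σ/√n, so n = (zσ/E)².
At 90% confidence, z = 1.645.
n = (1.645 × 17.4 / 6.32)² = 20.51
Round up: n = 21.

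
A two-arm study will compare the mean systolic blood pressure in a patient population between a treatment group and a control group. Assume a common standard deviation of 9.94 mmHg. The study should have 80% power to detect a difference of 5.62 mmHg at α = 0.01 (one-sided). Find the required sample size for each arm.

For two equal groups, n per group = 2·((z_α + z_β)·σ/δ)².
z_α = 2.326; z_β = 0.842 (power 80%).
n = 2 × (3.168 × 9.94 / 5.62)² = 2 × 31.40 = 62.80
Round up: n = 63 per group.

63 per group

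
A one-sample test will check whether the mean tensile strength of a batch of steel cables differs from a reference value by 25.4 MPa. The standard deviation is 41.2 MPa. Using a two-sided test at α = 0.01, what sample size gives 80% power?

31

For a one-sample z-test, n = ((z_{α/2} + z_β)·σ/δ)².
z_{α/2} = 2.576 (two-sided α = 0.01); z_β = 0.842 (power 80% → β = 0.2).
n = (3.418 × 41.2 / 25.4)² = 30.74
Round up: n = 31.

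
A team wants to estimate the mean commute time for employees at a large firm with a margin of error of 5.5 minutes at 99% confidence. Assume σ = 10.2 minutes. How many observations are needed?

For a mean, the margin of error is E = z·σ/√n, so n = (zσ/E)².
At 99% confidence, z = 2.576.
n = (2.576 × 10.2 / 5.5)² = 22.82
Round up: n = 23.

23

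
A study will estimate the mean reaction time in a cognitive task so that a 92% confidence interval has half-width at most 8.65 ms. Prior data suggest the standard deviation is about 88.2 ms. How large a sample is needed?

For a mean, the margin of error is E = z·σ/√n, so n = (zσ/E)².
At 92% confidence, z = 1.751.
n = (1.751 × 88.2 / 8.65)² = 318.77
Round up: n = 319.

319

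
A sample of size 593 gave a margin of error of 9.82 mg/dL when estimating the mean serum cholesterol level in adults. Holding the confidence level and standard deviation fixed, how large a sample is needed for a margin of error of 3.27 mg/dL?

5348

Margin of error scales as 1/√n, so n₂ = n₁·(E₁/E₂)².
n₂ = 593 × (9.82/3.27)² = 593 × 9.018 = 5347.67
Round up: n₂ = 5348.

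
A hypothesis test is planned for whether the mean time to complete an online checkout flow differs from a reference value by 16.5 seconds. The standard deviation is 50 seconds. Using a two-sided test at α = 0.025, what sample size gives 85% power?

99

For a one-sample z-test, n = ((z_{α/2} + z_β)·σ/δ)².
z_{α/2} = 2.241 (two-sided α = 0.025); z_β = 1.036 (power 85% → β = 0.15).
n = (3.277 × 50 / 16.5)² = 98.61
Round up: n = 99.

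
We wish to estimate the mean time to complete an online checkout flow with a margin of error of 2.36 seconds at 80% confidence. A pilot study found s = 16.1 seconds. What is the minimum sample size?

For a mean, the margin of error is E = z·σ/√n, so n = (zσ/E)².
At 80% confidence, z = 1.282.
n = (1.282 × 16.1 / 2.36)² = 76.49
Round up: n = 77.

77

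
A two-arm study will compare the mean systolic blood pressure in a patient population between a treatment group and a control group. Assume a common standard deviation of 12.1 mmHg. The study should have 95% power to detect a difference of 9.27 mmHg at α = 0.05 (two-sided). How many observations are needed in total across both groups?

90 total

For two equal groups, n per group = 2·((z_{α/2} + z_β)·σ/δ)².
z_{α/2} = 1.960; z_β = 1.645 (power 95%).
n = 2 × (3.605 × 12.1 / 9.27)² = 2 × 22.14 = 44.28
Round up: n = 45 per group.
Total across both groups: 2 × 45 = 90.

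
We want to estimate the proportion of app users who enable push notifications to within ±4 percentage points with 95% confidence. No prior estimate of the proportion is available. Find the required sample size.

601

For a proportion with margin E = 0.04 at 95% confidence, z = 1.960.
With no prior estimate, use p = 0.5, which maximizes p(1−p) at 0.25.
n = 0.25 × (z/E)² = 0.25 × (1.960/0.04)² = 600.25
Round up: n = 601.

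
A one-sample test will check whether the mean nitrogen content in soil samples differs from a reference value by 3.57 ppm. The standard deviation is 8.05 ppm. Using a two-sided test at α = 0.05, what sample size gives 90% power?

n = 54

For a one-sample z-test, n = ((z_{α/2} + z_β)·σ/δ)².
z_{α/2} = 1.960 (two-sided α = 0.05); z_β = 1.282 (power 90% → β = 0.1).
n = (3.242 × 8.05 / 3.57)² = 53.44
Round up: n = 54.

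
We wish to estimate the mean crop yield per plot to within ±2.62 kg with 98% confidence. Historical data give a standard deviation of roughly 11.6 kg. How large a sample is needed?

For a mean, the margin of error is E = z·σ/√n, so n = (zσ/E)².
At 98% confidence, z = 2.326.
n = (2.326 × 11.6 / 2.62)² = 106.06
Round up: n = 107.

107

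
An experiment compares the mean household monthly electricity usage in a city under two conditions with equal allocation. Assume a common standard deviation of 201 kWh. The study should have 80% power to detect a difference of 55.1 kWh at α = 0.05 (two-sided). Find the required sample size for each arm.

For two equal groups, n per group = 2·((z_{α/2} + z_β)·σ/δ)².
z_{α/2} = 1.960; z_β = 0.842 (power 80%).
n = 2 × (2.802 × 201 / 55.1)² = 2 × 104.48 = 208.96
Round up: n = 209 per group.

209 per group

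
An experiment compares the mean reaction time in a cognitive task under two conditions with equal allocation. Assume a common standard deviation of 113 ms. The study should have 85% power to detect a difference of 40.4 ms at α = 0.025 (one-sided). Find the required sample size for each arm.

For two equal groups, n per group = 2·((z_α + z_β)·σ/δ)².
z_α = 1.960; z_β = 1.036 (power 85%).
n = 2 × (2.996 × 113 / 40.4)² = 2 × 70.22 = 140.44
Round up: n = 141 per group.

141 per group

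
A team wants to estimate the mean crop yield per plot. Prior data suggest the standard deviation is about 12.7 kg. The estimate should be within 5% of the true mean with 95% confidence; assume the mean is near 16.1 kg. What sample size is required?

For a mean, the margin of error is E = z·σ/√n, so n = (zσ/E)².
At 95% confidence, z = 1.960.
E = 5% of 16.1 = 0.805 kg.
n = (1.960 × 12.7 / 0.805)² = 956.15
Round up: n = 957.

957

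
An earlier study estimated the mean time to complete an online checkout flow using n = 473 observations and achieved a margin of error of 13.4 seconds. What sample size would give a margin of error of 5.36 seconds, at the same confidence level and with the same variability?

Margin of error scales as 1/√n, so n₂ = n₁·(E₁/E₂)².
n₂ = 473 × (13.4/5.36)² = 473 × 6.25 = 2956.25
Round up: n₂ = 2957.

n = 2957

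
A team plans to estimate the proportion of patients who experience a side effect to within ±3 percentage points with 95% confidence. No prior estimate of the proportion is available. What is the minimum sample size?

For a proportion with margin E = 0.03 at 95% confidence, z = 1.960.
With no prior estimate, use p = 0.5, which maximizes p(1−p) at 0.25.
n = 0.25 × (z/E)² = 0.25 × (1.960/0.03)² = 1067.11
Round up: n = 1068.

n = 1068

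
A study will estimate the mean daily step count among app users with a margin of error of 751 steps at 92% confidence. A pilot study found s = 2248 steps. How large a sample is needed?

28

For a mean, the margin of error is E = z·σ/√n, so n = (zσ/E)².
At 92% confidence, z = 1.751.
n = (1.751 × 2248 / 751)² = 27.47
Round up: n = 28.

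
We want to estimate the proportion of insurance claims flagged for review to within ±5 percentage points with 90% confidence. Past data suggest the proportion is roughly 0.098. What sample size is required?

For a proportion with margin E = 0.05 at 90% confidence, z = 1.645.
n = p̂(1−p̂)(z/E)² = 0.098 × 0.902 × (1.645/0.05)² = 95.68
Round up: n = 96.

96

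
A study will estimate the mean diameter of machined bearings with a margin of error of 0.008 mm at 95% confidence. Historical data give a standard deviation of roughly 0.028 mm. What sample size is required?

n = 48

For a mean, the margin of error is E = z·σ/√n, so n = (zσ/E)².
At 95% confidence, z = 1.960.
n = (1.960 × 0.028 / 0.008)² = 47.06
Round up: n = 48.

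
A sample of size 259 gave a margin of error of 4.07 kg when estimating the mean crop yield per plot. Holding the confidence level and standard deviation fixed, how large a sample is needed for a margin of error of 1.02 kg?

Margin of error scales as 1/√n, so n₂ = n₁·(E₁/E₂)².
n₂ = 259 × (4.07/1.02)² = 259 × 15.92 = 4123.28
Round up: n₂ = 4124.

4124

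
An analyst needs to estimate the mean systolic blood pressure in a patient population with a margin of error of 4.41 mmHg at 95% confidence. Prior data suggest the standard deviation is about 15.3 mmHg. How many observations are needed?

For a mean, the margin of error is E = z·σ/√n, so n = (zσ/E)².
At 95% confidence, z = 1.960.
n = (1.960 × 15.3 / 4.41)² = 46.24
Round up: n = 47.

47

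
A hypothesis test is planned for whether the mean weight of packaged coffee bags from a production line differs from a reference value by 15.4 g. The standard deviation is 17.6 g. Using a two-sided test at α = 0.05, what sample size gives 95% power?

For a one-sample z-test, n = ((z_{α/2} + z_β)·σ/δ)².
z_{α/2} = 1.960 (two-sided α = 0.05); z_β = 1.645 (power 95% → β = 0.05).
n = (3.605 × 17.6 / 15.4)² = 16.97
Round up: n = 17.

17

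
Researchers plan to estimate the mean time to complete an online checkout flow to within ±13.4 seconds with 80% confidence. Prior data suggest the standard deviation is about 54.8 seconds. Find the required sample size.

For a mean, the margin of error is E = z·σ/√n, so n = (zσ/E)².
At 80% confidence, z = 1.282.
n = (1.282 × 54.8 / 13.4)² = 27.49
Round up: n = 28.

28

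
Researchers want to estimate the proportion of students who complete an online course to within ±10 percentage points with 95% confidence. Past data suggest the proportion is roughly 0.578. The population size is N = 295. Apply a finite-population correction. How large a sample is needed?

72

For a proportion with margin E = 0.1 at 95% confidence, z = 1.960.
n = p̂(1−p̂)(z/E)² = 0.578 × 0.422 × (1.960/0.1)² = 93.70 — call this n₀.
Finite-population correction with N = 295: n = n₀ / (1 + (n₀−1)/N) = 93.70 / 1.314 = 71.31
Round up: n = 72.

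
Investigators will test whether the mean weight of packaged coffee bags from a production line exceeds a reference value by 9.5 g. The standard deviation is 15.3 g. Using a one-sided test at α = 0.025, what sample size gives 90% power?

28

For a one-sample z-test, n = ((z_α + z_β)·σ/δ)².
z_α = 1.960 (one-sided α = 0.025); z_β = 1.282 (power 90% → β = 0.1).
n = (3.242 × 15.3 / 9.5)² = 27.26
Round up: n = 28.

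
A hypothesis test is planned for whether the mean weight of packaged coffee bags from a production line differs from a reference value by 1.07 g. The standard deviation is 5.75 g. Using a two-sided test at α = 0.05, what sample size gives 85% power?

For a one-sample z-test, n = ((z_{α/2} + z_β)·σ/δ)².
z_{α/2} = 1.960 (two-sided α = 0.05); z_β = 1.036 (power 85% → β = 0.15).
n = (2.996 × 5.75 / 1.07)² = 259.21
Round up: n = 260.

260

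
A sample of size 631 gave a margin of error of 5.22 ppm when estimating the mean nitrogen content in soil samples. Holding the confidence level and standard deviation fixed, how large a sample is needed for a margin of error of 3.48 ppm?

Margin of error scales as 1/√n, so n₂ = n₁·(E₁/E₂)².
n₂ = 631 × (5.22/3.48)² = 631 × 2.25 = 1419.75
Round up: n₂ = 1420.

1420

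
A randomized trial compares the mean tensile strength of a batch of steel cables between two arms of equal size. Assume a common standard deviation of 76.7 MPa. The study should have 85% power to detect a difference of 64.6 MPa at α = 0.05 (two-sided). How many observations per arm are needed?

For two equal groups, n per group = 2·((z_{α/2} + z_β)·σ/δ)².
z_{α/2} = 1.960; z_β = 1.036 (power 85%).
n = 2 × (2.996 × 76.7 / 64.6)² = 2 × 12.65 = 25.30
Round up: n = 26 per group.

26 per group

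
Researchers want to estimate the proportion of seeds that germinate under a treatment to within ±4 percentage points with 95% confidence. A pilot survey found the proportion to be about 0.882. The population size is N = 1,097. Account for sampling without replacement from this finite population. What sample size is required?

For a proportion with margin E = 0.04 at 95% confidence, z = 1.960.
n = p̂(1−p̂)(z/E)² = 0.882 × 0.118 × (1.960/0.04)² = 249.89 — call this n₀.
Finite-population correction with N = 1,097: n = n₀ / (1 + (n₀−1)/N) = 249.89 / 1.227 = 203.66
Round up: n = 204.

204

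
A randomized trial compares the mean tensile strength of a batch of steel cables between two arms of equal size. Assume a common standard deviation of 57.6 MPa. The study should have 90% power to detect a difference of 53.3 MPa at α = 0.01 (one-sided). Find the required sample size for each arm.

For two equal groups, n per group = 2·((z_α + z_β)·σ/δ)².
z_α = 2.326; z_β = 1.282 (power 90%).
n = 2 × (3.608 × 57.6 / 53.3)² = 2 × 15.20 = 30.40
Round up: n = 31 per group.

31 per group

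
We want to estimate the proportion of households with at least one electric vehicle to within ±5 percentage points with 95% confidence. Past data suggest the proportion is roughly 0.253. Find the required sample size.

291

For a proportion with margin E = 0.05 at 95% confidence, z = 1.960.
n = p̂(1−p̂)(z/E)² = 0.253 × 0.747 × (1.960/0.05)² = 290.41
Round up: n = 291.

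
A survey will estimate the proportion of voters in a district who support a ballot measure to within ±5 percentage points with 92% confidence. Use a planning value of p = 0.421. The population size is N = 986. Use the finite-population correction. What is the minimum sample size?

n = 230

For a proportion with margin E = 0.05 at 92% confidence, z = 1.751.
n = p̂(1−p̂)(z/E)² = 0.421 × 0.579 × (1.751/0.05)² = 298.95 — call this n₀.
Finite-population correction with N = 986: n = n₀ / (1 + (n₀−1)/N) = 298.95 / 1.302 = 229.61
Round up: n = 230.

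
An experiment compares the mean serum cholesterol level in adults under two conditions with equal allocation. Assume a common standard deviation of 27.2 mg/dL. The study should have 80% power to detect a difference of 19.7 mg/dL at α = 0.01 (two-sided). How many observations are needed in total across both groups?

90 total

For two equal groups, n per group = 2·((z_{α/2} + z_β)·σ/δ)².
z_{α/2} = 2.576; z_β = 0.842 (power 80%).
n = 2 × (3.418 × 27.2 / 19.7)² = 2 × 22.27 = 44.54
Round up: n = 45 per group.
Total across both groups: 2 × 45 = 90.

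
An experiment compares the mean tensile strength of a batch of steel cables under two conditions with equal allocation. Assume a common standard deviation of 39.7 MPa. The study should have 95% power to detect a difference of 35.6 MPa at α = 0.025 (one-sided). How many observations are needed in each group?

For two equal groups, n per group = 2·((z_α + z_β)·σ/δ)².
z_α = 1.960; z_β = 1.645 (power 95%).
n = 2 × (3.605 × 39.7 / 35.6)² = 2 × 16.16 = 32.32
Round up: n = 33 per group.

33 per group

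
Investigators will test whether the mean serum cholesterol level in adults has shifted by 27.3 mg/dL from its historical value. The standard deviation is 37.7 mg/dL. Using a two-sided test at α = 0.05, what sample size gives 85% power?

For a one-sample z-test, n = ((z_{α/2} + z_β)·σ/δ)².
z_{α/2} = 1.960 (two-sided α = 0.05); z_β = 1.036 (power 85% → β = 0.15).
n = (2.996 × 37.7 / 27.3)² = 17.12
Round up: n = 18.

18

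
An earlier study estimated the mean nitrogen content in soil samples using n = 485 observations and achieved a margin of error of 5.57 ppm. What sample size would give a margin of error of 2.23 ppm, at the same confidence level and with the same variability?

n = 3026

Margin of error scales as 1/√n, so n₂ = n₁·(E₁/E₂)².
n₂ = 485 × (5.57/2.23)² = 485 × 6.239 = 3025.91
Round up: n₂ = 3026.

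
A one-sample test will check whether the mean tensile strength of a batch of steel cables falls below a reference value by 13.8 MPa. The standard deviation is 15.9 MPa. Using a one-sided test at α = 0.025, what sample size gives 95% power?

For a one-sample z-test, n = ((z_α + z_β)·σ/δ)².
z_α = 1.960 (one-sided α = 0.025); z_β = 1.645 (power 95% → β = 0.05).
n = (3.605 × 15.9 / 13.8)² = 17.25
Round up: n = 18.

18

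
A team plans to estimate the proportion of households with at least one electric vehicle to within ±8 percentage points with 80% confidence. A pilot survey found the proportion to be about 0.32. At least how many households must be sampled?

n = 56

For a proportion with margin E = 0.08 at 80% confidence, z = 1.282.
n = p̂(1−p̂)(z/E)² = 0.32 × 0.68 × (1.282/0.08)² = 55.88
Round up: n = 56.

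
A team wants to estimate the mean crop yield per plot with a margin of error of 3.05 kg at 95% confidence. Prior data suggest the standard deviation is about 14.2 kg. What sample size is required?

For a mean, the margin of error is E = z·σ/√n, so n = (zσ/E)².
At 95% confidence, z = 1.960.
n = (1.960 × 14.2 / 3.05)² = 83.27
Round up: n = 84.

84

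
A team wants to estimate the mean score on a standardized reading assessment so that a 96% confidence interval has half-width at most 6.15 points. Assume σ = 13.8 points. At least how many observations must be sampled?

22

For a mean, the margin of error is E = z·σ/√n, so n = (zσ/E)².
At 96% confidence, z = 2.054.
n = (2.054 × 13.8 / 6.15)² = 21.24
Round up: n = 22.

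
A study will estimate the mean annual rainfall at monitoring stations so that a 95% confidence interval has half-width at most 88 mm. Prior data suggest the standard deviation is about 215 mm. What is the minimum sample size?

n = 23

For a mean, the margin of error is E = z·σ/√n, so n = (zσ/E)².
At 95% confidence, z = 1.960.
n = (1.960 × 215 / 88)² = 22.93
Round up: n = 23.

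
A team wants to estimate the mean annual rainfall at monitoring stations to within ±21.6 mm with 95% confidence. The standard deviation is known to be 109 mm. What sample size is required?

n = 98

For a mean, the margin of error is E = z·σ/√n, so n = (zσ/E)².
At 95% confidence, z = 1.960.
n = (1.960 × 109 / 21.6)² = 97.83
Round up: n = 98.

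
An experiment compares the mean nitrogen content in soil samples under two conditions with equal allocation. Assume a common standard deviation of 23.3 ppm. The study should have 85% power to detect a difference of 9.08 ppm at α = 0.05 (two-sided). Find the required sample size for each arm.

119 per group

For two equal groups, n per group = 2·((z_{α/2} + z_β)·σ/δ)².
z_{α/2} = 1.960; z_β = 1.036 (power 85%).
n = 2 × (2.996 × 23.3 / 9.08)² = 2 × 59.10 = 118.20
Round up: n = 119 per group.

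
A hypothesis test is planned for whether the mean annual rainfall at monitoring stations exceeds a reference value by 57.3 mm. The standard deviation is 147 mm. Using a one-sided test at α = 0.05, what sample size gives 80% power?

41

For a one-sample z-test, n = ((z_α + z_β)·σ/δ)².
z_α = 1.645 (one-sided α = 0.05); z_β = 0.842 (power 80% → β = 0.2).
n = (2.487 × 147 / 57.3)² = 40.71
Round up: n = 41.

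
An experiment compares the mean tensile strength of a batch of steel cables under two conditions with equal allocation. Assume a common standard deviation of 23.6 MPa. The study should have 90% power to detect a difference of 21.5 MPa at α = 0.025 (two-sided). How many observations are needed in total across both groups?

60 total

For two equal groups, n per group = 2·((z_{α/2} + z_β)·σ/δ)².
z_{α/2} = 2.241; z_β = 1.282 (power 90%).
n = 2 × (3.523 × 23.6 / 21.5)² = 2 × 14.95 = 29.90
Round up: n = 30 per group.
Total across both groups: 2 × 30 = 60.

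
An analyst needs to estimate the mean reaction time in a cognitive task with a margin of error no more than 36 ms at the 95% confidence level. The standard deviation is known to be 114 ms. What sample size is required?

39

For a mean, the margin of error is E = z·σ/√n, so n = (zσ/E)².
At 95% confidence, z = 1.960.
n = (1.960 × 114 / 36)² = 38.52
Round up: n = 39.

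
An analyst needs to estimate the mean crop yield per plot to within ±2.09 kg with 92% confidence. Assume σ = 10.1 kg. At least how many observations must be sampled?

For a mean, the margin of error is E = z·σ/√n, so n = (zσ/E)².
At 92% confidence, z = 1.751.
n = (1.751 × 10.1 / 2.09)² = 71.60
Round up: n = 72.

72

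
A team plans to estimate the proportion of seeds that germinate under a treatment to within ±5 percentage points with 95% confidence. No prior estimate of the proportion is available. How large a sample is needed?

For a proportion with margin E = 0.05 at 95% confidence, z = 1.960.
With no prior estimate, use p = 0.5, which maximizes p(1−p) at 0.25.
n = 0.25 × (z/E)² = 0.25 × (1.960/0.05)² = 384.16
Round up: n = 385.

385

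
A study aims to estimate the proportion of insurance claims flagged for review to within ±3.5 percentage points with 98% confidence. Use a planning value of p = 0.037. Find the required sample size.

n = 158

For a proportion with margin E = 0.035 at 98% confidence, z = 2.326.
n = p̂(1−p̂)(z/E)² = 0.037 × 0.963 × (2.326/0.035)² = 157.37
Round up: n = 158.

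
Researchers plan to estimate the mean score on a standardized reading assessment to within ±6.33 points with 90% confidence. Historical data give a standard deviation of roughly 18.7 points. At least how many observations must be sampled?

For a mean, the margin of error is E = z·σ/√n, so n = (zσ/E)².
At 90% confidence, z = 1.645.
n = (1.645 × 18.7 / 6.33)² = 23.62
Round up: n = 24.

24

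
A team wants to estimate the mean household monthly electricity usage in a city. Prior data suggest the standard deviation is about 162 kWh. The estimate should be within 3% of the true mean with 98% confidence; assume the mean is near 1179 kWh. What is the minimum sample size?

114

For a mean, the margin of error is E = z·σ/√n, so n = (zσ/E)².
At 98% confidence, z = 2.326.
E = 3% of 1179 = 35.37 kWh.
n = (2.326 × 162 / 35.37)² = 113.50
Round up: n = 114.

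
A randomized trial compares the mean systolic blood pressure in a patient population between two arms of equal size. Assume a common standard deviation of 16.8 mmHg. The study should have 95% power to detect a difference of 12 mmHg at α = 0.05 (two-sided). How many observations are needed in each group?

51 per group

For two equal groups, n per group = 2·((z_{α/2} + z_β)·σ/δ)².
z_{α/2} = 1.960; z_β = 1.645 (power 95%).
n = 2 × (3.605 × 16.8 / 12)² = 2 × 25.47 = 50.94
Round up: n = 51 per group.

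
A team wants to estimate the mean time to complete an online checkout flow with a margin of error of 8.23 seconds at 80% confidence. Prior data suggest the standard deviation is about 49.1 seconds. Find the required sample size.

For a mean, the margin of error is E = z·σ/√n, so n = (zσ/E)².
At 80% confidence, z = 1.282.
n = (1.282 × 49.1 / 8.23)² = 58.50
Round up: n = 59.

n = 59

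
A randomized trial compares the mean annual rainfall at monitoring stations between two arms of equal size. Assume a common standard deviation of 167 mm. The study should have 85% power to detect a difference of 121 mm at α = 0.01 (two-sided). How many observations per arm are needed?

For two equal groups, n per group = 2·((z_{α/2} + z_β)·σ/δ)².
z_{α/2} = 2.576; z_β = 1.036 (power 85%).
n = 2 × (3.612 × 167 / 121)² = 2 × 24.85 = 49.70
Round up: n = 50 per group.

50 per group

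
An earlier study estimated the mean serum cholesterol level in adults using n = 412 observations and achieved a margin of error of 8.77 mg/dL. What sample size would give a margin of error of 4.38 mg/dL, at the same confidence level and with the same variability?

1652

Margin of error scales as 1/√n, so n₂ = n₁·(E₁/E₂)².
n₂ = 412 × (8.77/4.38)² = 412 × 4.009 = 1651.71
Round up: n₂ = 1652.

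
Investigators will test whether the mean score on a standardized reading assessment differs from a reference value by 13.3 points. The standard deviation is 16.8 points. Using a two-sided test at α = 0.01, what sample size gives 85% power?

For a one-sample z-test, n = ((z_{α/2} + z_β)·σ/δ)².
z_{α/2} = 2.576 (two-sided α = 0.01); z_β = 1.036 (power 85% → β = 0.15).
n = (3.612 × 16.8 / 13.3)² = 20.82
Round up: n = 21.

21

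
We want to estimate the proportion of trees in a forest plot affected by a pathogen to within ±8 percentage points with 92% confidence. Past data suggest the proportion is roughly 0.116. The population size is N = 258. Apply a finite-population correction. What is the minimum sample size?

For a proportion with margin E = 0.08 at 92% confidence, z = 1.751.
n = p̂(1−p̂)(z/E)² = 0.116 × 0.884 × (1.751/0.08)² = 49.13 — call this n₀.
Finite-population correction with N = 258: n = n₀ / (1 + (n₀−1)/N) = 49.13 / 1.187 = 41.39
Round up: n = 42.

42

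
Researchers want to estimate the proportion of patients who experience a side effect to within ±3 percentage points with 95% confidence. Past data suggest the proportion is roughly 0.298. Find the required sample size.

For a proportion with margin E = 0.03 at 95% confidence, z = 1.960.
n = p̂(1−p̂)(z/E)² = 0.298 × 0.702 × (1.960/0.03)² = 892.94
Round up: n = 893.

893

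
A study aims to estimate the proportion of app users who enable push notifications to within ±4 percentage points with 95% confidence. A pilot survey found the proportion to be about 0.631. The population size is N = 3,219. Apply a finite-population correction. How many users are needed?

For a proportion with margin E = 0.04 at 95% confidence, z = 1.960.
n = p̂(1−p̂)(z/E)² = 0.631 × 0.369 × (1.960/0.04)² = 559.05 — call this n₀.
Finite-population correction with N = 3,219: n = n₀ / (1 + (n₀−1)/N) = 559.05 / 1.173 = 476.60
Round up: n = 477.

477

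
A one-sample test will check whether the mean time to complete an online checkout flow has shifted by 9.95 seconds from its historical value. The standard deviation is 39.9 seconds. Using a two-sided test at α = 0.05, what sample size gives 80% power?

For a one-sample z-test, n = ((z_{α/2} + z_β)·σ/δ)².
z_{α/2} = 1.960 (two-sided α = 0.05); z_β = 0.842 (power 80% → β = 0.2).
n = (2.802 × 39.9 / 9.95)² = 126.25
Round up: n = 127.

127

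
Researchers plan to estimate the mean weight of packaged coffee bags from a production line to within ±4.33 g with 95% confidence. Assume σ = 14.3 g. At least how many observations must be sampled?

For a mean, the margin of error is E = z·σ/√n, so n = (zσ/E)².
At 95% confidence, z = 1.960.
n = (1.960 × 14.3 / 4.33)² = 41.90
Round up: n = 42.

42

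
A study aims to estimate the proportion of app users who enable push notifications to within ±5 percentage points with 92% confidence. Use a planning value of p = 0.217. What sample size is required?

209

For a proportion with margin E = 0.05 at 92% confidence, z = 1.751.
n = p̂(1−p̂)(z/E)² = 0.217 × 0.783 × (1.751/0.05)² = 208.38
Round up: n = 209.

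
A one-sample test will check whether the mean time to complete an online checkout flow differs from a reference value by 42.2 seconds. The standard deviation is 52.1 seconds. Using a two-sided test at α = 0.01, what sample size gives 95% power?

For a one-sample z-test, n = ((z_{α/2} + z_β)·σ/δ)².
z_{α/2} = 2.576 (two-sided α = 0.01); z_β = 1.645 (power 95% → β = 0.05).
n = (4.221 × 52.1 / 42.2)² = 27.16
Round up: n = 28.

28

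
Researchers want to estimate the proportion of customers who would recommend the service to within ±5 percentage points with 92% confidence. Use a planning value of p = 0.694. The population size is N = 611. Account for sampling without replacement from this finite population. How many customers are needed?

For a proportion with margin E = 0.05 at 92% confidence, z = 1.751.
n = p̂(1−p̂)(z/E)² = 0.694 × 0.306 × (1.751/0.05)² = 260.44 — call this n₀.
Finite-population correction with N = 611: n = n₀ / (1 + (n₀−1)/N) = 260.44 / 1.425 = 182.76
Round up: n = 183.

183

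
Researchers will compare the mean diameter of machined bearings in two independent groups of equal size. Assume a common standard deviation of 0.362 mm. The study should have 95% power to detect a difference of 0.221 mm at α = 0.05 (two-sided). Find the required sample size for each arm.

70 per group

For two equal groups, n per group = 2·((z_{α/2} + z_β)·σ/δ)².
z_{α/2} = 1.960; z_β = 1.645 (power 95%).
n = 2 × (3.605 × 0.362 / 0.221)² = 2 × 34.87 = 69.74
Round up: n = 70 per group.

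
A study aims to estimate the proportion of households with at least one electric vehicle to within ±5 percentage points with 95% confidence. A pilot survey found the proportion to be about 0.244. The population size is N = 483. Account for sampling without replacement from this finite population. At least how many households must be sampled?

179

For a proportion with margin E = 0.05 at 95% confidence, z = 1.960.
n = p̂(1−p̂)(z/E)² = 0.244 × 0.756 × (1.960/0.05)² = 283.45 — call this n₀.
Finite-population correction with N = 483: n = n₀ / (1 + (n₀−1)/N) = 283.45 / 1.585 = 178.83
Round up: n = 179.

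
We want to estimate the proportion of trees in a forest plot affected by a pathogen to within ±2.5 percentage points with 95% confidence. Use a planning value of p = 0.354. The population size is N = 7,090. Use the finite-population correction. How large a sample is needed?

For a proportion with margin E = 0.025 at 95% confidence, z = 1.960.
n = p̂(1−p̂)(z/E)² = 0.354 × 0.646 × (1.960/0.025)² = 1405.62 — call this n₀.
Finite-population correction with N = 7,090: n = n₀ / (1 + (n₀−1)/N) = 1405.62 / 1.198 = 1173.31
Round up: n = 1174.

1174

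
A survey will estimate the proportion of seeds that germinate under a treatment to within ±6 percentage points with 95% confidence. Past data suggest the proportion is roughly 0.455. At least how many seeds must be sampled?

265

For a proportion with margin E = 0.06 at 95% confidence, z = 1.960.
n = p̂(1−p̂)(z/E)² = 0.455 × 0.545 × (1.960/0.06)² = 264.62
Round up: n = 265.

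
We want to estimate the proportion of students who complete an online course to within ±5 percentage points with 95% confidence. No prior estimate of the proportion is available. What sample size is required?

For a proportion with margin E = 0.05 at 95% confidence, z = 1.960.
With no prior estimate, use p = 0.5, which maximizes p(1−p) at 0.25.
n = 0.25 × (z/E)² = 0.25 × (1.960/0.05)² = 384.16
Round up: n = 385.

385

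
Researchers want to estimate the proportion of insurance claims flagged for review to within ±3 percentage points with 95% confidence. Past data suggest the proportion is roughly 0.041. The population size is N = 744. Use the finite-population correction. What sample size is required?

138

For a proportion with margin E = 0.03 at 95% confidence, z = 1.960.
n = p̂(1−p̂)(z/E)² = 0.041 × 0.959 × (1.960/0.03)² = 167.83 — call this n₀.
Finite-population correction with N = 744: n = n₀ / (1 + (n₀−1)/N) = 167.83 / 1.224 = 137.12
Round up: n = 138.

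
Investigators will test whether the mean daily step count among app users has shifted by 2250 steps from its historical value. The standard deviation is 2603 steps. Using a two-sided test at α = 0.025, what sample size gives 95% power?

For a one-sample z-test, n = ((z_{α/2} + z_β)·σ/δ)².
z_{α/2} = 2.241 (two-sided α = 0.025); z_β = 1.645 (power 95% → β = 0.05).
n = (3.886 × 2603 / 2250)² = 20.21
Round up: n = 21.

21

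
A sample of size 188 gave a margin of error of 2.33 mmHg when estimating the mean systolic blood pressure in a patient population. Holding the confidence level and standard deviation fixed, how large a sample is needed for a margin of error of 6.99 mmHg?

21

Margin of error scales as 1/√n, so n₂ = n₁·(E₁/E₂)².
n₂ = 188 × (2.33/6.99)² = 188 × 0.1111 = 20.89
Round up: n₂ = 21.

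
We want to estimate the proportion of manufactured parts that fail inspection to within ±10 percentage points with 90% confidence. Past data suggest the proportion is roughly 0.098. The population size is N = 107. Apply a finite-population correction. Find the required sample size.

For a proportion with margin E = 0.1 at 90% confidence, z = 1.645.
n = p̂(1−p̂)(z/E)² = 0.098 × 0.902 × (1.645/0.1)² = 23.92 — call this n₀.
Finite-population correction with N = 107: n = n₀ / (1 + (n₀−1)/N) = 23.92 / 1.214 = 19.70
Round up: n = 20.

20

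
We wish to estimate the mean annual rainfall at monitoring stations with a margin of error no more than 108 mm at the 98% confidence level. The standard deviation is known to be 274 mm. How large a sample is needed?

35

For a mean, the margin of error is E = z·σ/√n, so n = (zσ/E)².
At 98% confidence, z = 2.326.
n = (2.326 × 274 / 108)² = 34.82
Round up: n = 35.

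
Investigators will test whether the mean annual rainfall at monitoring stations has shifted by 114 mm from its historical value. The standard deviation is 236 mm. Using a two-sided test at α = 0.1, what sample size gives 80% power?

27

For a one-sample z-test, n = ((z_{α/2} + z_β)·σ/δ)².
z_{α/2} = 1.645 (two-sided α = 0.1); z_β = 0.842 (power 80% → β = 0.2).
n = (2.487 × 236 / 114)² = 26.51
Round up: n = 27.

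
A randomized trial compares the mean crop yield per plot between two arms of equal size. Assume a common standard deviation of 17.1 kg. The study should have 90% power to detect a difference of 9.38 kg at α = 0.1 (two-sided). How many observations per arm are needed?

57 per group

For two equal groups, n per group = 2·((z_{α/2} + z_β)·σ/δ)².
z_{α/2} = 1.645; z_β = 1.282 (power 90%).
n = 2 × (2.927 × 17.1 / 9.38)² = 2 × 28.47 = 56.94
Round up: n = 57 per group.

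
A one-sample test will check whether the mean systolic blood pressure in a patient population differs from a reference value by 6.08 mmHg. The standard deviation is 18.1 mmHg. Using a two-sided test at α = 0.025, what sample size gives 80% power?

For a one-sample z-test, n = ((z_{α/2} + z_β)·σ/δ)².
z_{α/2} = 2.241 (two-sided α = 0.025); z_β = 0.842 (power 80% → β = 0.2).
n = (3.083 × 18.1 / 6.08)² = 84.24
Round up: n = 85.

85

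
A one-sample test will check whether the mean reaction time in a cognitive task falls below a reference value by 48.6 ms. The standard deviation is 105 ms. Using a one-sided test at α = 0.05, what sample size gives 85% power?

n = 34

For a one-sample z-test, n = ((z_α + z_β)·σ/δ)².
z_α = 1.645 (one-sided α = 0.05); z_β = 1.036 (power 85% → β = 0.15).
n = (2.681 × 105 / 48.6)² = 33.55
Round up: n = 34.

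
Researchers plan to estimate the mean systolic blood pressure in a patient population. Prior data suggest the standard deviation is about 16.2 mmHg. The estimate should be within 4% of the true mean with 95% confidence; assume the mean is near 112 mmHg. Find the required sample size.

51

For a mean, the margin of error is E = z·σ/√n, so n = (zσ/E)².
At 95% confidence, z = 1.960.
E = 4% of 112 = 4.48 mmHg.
n = (1.960 × 16.2 / 4.48)² = 50.23
Round up: n = 51.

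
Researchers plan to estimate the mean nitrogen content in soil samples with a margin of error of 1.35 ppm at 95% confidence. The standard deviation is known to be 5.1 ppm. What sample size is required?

For a mean, the margin of error is E = z·σ/√n, so n = (zσ/E)².
At 95% confidence, z = 1.960.
n = (1.960 × 5.1 / 1.35)² = 54.83
Round up: n = 55.

n = 55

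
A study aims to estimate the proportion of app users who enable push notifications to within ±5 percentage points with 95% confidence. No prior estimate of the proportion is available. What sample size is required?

n = 385

For a proportion with margin E = 0.05 at 95% confidence, z = 1.960.
With no prior estimate, use p = 0.5, which maximizes p(1−p) at 0.25.
n = 0.25 × (z/E)² = 0.25 × (1.960/0.05)² = 384.16
Round up: n = 385.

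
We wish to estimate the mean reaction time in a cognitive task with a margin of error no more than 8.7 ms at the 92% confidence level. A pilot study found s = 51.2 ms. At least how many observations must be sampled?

For a mean, the margin of error is E = z·σ/√n, so n = (zσ/E)².
At 92% confidence, z = 1.751.
n = (1.751 × 51.2 / 8.7)² = 106.19
Round up: n = 107.

107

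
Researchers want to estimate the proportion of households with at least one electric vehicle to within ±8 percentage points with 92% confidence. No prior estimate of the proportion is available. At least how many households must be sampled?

120

For a proportion with margin E = 0.08 at 92% confidence, z = 1.751.
With no prior estimate, use p = 0.5, which maximizes p(1−p) at 0.25.
n = 0.25 × (z/E)² = 0.25 × (1.751/0.08)² = 119.77
Round up: n = 120.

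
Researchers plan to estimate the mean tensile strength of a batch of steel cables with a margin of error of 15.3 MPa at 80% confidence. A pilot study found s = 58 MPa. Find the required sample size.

For a mean, the margin of error is E = z·σ/√n, so n = (zσ/E)².
At 80% confidence, z = 1.282.
n = (1.282 × 58 / 15.3)² = 23.62
Round up: n = 24.

24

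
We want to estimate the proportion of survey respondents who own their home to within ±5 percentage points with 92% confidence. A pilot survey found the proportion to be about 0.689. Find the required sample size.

For a proportion with margin E = 0.05 at 92% confidence, z = 1.751.
n = p̂(1−p̂)(z/E)² = 0.689 × 0.311 × (1.751/0.05)² = 262.79
Round up: n = 263.

263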